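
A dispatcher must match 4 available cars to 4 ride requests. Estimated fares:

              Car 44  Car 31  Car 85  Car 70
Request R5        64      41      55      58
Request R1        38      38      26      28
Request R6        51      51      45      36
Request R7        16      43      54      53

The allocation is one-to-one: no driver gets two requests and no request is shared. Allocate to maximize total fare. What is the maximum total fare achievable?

Max total: $201

Optimal: Car 44→Request R1 ($38), Car 31→Request R6 ($51), Car 85→Request R7 ($54), Car 70→Request R5 ($58) — total 38+51+54+58 = $201.
No other one-to-one assignment exceeds $201.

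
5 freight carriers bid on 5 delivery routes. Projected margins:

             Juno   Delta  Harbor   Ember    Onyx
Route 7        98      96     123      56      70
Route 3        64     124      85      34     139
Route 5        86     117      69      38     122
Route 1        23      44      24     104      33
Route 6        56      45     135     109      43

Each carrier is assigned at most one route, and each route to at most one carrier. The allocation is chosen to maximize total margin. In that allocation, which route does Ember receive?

Ember receives Route 1.

Optimal: Juno→Route 7 ($98k), Delta→Route 5 ($117k), Harbor→Route 6 ($135k), Ember→Route 1 ($104k), Onyx→Route 3 ($139k) — total 98+117+135+104+139 = $593k.
Next-best assignment: Juno→Route 7, Delta→Route 3, Harbor→Route 6, Ember→Route 1, Onyx→Route 5 = $583k.
Swapping Delta↔Onyx (Delta→Route 3 $124k, Onyx→Route 5 $122k) loses 10.
Ember's own top route is Route 6 ($109k), but forcing Ember→Route 6 and reassigning the rest optimally gives only $511k — worse by 82.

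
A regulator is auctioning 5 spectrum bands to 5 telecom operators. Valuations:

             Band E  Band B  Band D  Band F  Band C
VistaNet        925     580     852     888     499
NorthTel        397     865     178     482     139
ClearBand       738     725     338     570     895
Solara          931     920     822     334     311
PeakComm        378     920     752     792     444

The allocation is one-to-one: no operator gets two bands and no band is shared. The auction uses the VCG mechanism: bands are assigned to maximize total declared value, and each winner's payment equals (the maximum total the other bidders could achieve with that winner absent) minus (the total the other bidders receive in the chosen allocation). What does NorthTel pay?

Efficient allocation: VistaNet→Band D ($852M), NorthTel→Band B ($865M), ClearBand→Band C ($895M), Solara→Band E ($931M), PeakComm→Band F ($792M); total welfare W = $4335M.
NorthTel receives Band B at value $865M, so the others get W − 865 = $3470M.
Without NorthTel: best allocation of the remaining 4 bidders over all 5 bands is VistaNet→Band F ($888M), ClearBand→Band C ($895M), Solara→Band E ($931M), PeakComm→Band B ($920M), total $3634M.
VCG payment = (others' best without NorthTel) − (others' welfare with NorthTel) = 3634 − 3470 = $164M.

NorthTel pays $164M.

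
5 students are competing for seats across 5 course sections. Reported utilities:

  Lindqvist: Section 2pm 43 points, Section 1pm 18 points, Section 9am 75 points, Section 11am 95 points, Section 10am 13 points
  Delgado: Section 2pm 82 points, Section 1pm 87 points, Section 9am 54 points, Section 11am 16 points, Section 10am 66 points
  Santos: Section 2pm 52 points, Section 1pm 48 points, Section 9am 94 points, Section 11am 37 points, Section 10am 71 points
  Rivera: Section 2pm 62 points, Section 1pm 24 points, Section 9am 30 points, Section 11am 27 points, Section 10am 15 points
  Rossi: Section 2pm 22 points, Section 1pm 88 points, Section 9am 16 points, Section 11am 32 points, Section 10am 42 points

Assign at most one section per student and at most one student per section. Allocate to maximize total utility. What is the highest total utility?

Max total: 405 points

Optimal: Lindqvist→Section 11am (95 points), Delgado→Section 10am (66 points), Santos→Section 9am (94 points), Rivera→Section 2pm (62 points), Rossi→Section 1pm (88 points) — total 95+66+94+62+88 = 405 points.
Row-greedy (each student in turn takes its best remaining section) gives 380 points, worse by 25.
Swapping Rivera↔Lindqvist (Rivera→Section 11am 27 points, Lindqvist→Section 2pm 43 points) loses 87.
Checked against all permutations: 405 points is optimal.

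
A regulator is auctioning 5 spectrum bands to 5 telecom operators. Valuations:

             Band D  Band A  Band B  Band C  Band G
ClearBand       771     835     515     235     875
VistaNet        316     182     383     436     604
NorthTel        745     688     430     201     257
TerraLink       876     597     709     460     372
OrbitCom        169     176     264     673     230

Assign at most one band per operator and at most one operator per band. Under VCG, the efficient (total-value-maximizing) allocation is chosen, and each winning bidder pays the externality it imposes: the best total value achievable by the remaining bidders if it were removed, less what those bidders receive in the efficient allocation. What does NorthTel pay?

Efficient allocation: ClearBand→Band A ($835M), VistaNet→Band G ($604M), NorthTel→Band D ($745M), TerraLink→Band B ($709M), OrbitCom→Band C ($673M); total welfare W = $3566M.
NorthTel receives Band D at value $745M, so the others get W − 745 = $2821M.
Without NorthTel: best allocation of the remaining 4 bidders over all 5 bands is ClearBand→Band A ($835M), VistaNet→Band G ($604M), TerraLink→Band D ($876M), OrbitCom→Band C ($673M), total $2988M.
VCG payment = (others' best without NorthTel) − (others' welfare with NorthTel) = 2988 − 2821 = $167M.

NorthTel pays $167M.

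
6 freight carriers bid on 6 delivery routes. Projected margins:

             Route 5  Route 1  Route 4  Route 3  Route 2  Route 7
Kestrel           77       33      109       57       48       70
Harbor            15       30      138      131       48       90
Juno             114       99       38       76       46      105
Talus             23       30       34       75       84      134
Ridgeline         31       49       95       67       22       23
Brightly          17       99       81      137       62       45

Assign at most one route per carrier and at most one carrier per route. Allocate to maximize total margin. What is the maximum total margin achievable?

Max total: $621k

This is the linear assignment problem.
Optimal: Kestrel→Route 2 ($48k), Harbor→Route 3 ($131k), Juno→Route 5 ($114k), Talus→Route 7 ($134k), Ridgeline→Route 4 ($95k), Brightly→Route 1 ($99k) — total 48+131+114+134+95+99 = $621k.
Row-greedy (each carrier in turn takes its best remaining route) gives $599k, worse by 22.
Next-best assignment: Kestrel→Route 2, Harbor→Route 4, Juno→Route 5, Talus→Route 7, Ridgeline→Route 1, Brightly→Route 3 = $620k.
Checked against all permutations: $621k is optimal.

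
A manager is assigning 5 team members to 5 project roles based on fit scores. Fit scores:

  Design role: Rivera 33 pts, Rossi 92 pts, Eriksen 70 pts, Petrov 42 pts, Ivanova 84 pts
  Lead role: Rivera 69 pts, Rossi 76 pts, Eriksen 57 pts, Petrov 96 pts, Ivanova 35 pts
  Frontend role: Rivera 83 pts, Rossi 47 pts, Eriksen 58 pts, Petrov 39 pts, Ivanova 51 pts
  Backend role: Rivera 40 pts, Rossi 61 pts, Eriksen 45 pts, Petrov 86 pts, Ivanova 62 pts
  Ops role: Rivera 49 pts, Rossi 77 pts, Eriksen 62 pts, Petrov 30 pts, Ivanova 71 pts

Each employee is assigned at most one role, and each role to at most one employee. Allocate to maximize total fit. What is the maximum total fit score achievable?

Optimal: Rivera→Frontend role (83 pts), Rossi→Design role (92 pts), Eriksen→Ops role (62 pts), Petrov→Lead role (96 pts), Ivanova→Backend role (62 pts) — total 83+92+62+96+62 = 395 pts.
Max-entry greedy (repeatedly take the single best remaining cell) gives 387 pts, worse by 8.
Next-best assignment: Rivera→Frontend role, Rossi→Lead role, Eriksen→Ops role, Petrov→Backend role, Ivanova→Design role = 391 pts.
No other one-to-one assignment exceeds 395 pts.

Max total: 395 pts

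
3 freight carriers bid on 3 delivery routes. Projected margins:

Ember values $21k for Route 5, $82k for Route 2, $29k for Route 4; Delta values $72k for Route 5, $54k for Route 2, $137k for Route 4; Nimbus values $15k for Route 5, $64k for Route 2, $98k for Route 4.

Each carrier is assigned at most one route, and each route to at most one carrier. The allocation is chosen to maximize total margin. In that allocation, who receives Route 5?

Delta receives Route 5.

Optimal: Ember→Route 2 ($82k), Delta→Route 5 ($72k), Nimbus→Route 4 ($98k) — total 82+72+98 = $252k.
Delta's own top route is Route 4 ($137k), but forcing Delta→Route 4 and reassigning the rest optimally gives only $234k — worse by 18.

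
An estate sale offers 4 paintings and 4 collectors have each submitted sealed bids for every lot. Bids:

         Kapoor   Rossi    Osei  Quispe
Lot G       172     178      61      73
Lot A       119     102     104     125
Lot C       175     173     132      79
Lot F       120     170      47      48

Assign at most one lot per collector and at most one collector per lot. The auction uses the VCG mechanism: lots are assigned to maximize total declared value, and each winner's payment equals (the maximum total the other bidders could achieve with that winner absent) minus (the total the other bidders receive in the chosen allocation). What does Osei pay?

Efficient allocation: Kapoor→Lot G ($172), Rossi→Lot F ($170), Osei→Lot C ($132), Quispe→Lot A ($125); total welfare W = $599.
Osei receives Lot C at value $132, so the others get W − 132 = $467.
Without Osei: best allocation of the remaining 3 bidders over all 4 lots is Kapoor→Lot C ($175), Rossi→Lot G ($178), Quispe→Lot A ($125), total $478.
VCG payment = (others' best without Osei) − (others' welfare with Osei) = 478 − 467 = $11.

Osei pays $11.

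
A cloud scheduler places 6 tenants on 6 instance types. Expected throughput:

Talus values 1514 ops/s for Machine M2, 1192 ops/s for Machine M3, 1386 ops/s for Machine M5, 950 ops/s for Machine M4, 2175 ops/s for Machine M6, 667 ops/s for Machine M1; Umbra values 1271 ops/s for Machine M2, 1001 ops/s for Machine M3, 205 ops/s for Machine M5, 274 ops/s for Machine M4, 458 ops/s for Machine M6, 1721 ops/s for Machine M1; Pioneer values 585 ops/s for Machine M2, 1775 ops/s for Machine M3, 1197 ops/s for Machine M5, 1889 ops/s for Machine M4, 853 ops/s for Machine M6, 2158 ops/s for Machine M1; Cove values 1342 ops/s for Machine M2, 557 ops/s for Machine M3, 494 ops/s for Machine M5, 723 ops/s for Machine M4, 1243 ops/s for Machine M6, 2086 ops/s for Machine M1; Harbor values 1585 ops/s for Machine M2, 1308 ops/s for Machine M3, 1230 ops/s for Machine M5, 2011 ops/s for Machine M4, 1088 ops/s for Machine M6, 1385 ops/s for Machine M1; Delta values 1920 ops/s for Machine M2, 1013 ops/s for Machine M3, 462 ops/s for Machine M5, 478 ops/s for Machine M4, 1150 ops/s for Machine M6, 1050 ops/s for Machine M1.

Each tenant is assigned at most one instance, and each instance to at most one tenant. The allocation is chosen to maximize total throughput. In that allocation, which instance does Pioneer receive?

This is a one-to-one assignment (maximum-weight bipartite matching).
Optimal: Talus→Machine M6 (2175 ops/s), Umbra→Machine M3 (1001 ops/s), Pioneer→Machine M5 (1197 ops/s), Cove→Machine M1 (2086 ops/s), Harbor→Machine M4 (2011 ops/s), Delta→Machine M2 (1920 ops/s) — total 2175+1001+1197+2086+2011+1920 = 10390 ops/s.
Max-entry greedy (repeatedly take the single best remaining cell) gives 9759 ops/s, worse by 631.
Next-best assignment: Talus→Machine M6, Umbra→Machine M3, Pioneer→Machine M4, Cove→Machine M1, Harbor→Machine M5, Delta→Machine M2 = 10301 ops/s.
Pioneer's own top instance is Machine M1 (2158 ops/s), but forcing Pioneer→Machine M1 and reassigning the rest optimally gives only 9759 ops/s — worse by 631.

Pioneer receives Machine M5.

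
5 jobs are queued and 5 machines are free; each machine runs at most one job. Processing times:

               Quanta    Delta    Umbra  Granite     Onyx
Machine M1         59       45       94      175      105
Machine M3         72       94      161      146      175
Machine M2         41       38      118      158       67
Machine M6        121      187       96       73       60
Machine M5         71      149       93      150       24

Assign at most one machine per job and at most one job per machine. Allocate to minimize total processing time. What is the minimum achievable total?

Optimal: Quanta→Machine M3 (72 min), Delta→Machine M2 (38 min), Umbra→Machine M1 (94 min), Granite→Machine M6 (73 min), Onyx→Machine M5 (24 min) — total 72+38+94+73+24 = 301 min.
Row-greedy (each job in turn takes its cheapest remaining machine) gives 427 min, worse by 126.
No other one-to-one assignment undercuts 301 min.

Min total: 301 min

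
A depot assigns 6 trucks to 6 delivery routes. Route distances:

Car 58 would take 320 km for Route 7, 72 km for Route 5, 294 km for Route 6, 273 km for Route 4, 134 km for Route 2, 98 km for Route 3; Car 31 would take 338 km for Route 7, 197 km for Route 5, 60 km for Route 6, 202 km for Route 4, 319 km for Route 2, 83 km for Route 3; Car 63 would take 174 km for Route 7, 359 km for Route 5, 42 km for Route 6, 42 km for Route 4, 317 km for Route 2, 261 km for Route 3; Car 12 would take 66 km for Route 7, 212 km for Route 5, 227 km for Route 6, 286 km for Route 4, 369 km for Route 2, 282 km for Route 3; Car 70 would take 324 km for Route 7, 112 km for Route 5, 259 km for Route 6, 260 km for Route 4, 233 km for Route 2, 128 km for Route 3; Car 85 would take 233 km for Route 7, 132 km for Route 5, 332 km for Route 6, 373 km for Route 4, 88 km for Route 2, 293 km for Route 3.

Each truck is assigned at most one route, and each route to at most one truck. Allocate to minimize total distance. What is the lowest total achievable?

Optimal: Car 58→Route 5 (72 km), Car 31→Route 6 (60 km), Car 63→Route 4 (42 km), Car 12→Route 7 (66 km), Car 70→Route 3 (128 km), Car 85→Route 2 (88 km) — total 72+60+42+66+128+88 = 456 km.
Column-greedy (each route in turn goes to its cheapest remaining truck) gives 598 km, worse by 142.
Next-best assignment: Car 58→Route 3, Car 31→Route 6, Car 63→Route 4, Car 12→Route 7, Car 70→Route 5, Car 85→Route 2 = 466 km.

Min total: 456 km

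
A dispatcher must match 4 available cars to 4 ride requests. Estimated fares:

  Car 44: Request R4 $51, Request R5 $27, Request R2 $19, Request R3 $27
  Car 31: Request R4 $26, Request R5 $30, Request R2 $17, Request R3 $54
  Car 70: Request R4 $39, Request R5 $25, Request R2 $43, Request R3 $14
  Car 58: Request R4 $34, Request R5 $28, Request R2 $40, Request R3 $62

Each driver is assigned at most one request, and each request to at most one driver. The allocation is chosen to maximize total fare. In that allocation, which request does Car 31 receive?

Car 31 receives Request R5.

Optimal: Car 44→Request R4 ($51), Car 31→Request R5 ($30), Car 70→Request R2 ($43), Car 58→Request R3 ($62) — total 51+30+43+62 = $186.
Row-greedy (each driver in turn takes its best remaining request) gives $176, worse by 10.
Car 31's own top request is Request R3 ($54), but forcing Car 31→Request R3 and reassigning the rest optimally gives only $176 — worse by 10.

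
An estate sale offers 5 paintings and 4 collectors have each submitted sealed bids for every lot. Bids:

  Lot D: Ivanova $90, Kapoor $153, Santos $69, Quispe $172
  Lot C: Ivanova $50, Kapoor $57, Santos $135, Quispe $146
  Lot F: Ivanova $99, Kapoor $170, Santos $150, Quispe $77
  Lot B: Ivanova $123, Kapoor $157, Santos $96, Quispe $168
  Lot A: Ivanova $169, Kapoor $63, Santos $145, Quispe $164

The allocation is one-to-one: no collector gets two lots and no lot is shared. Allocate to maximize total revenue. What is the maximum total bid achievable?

Treat this as an assignment problem: match each collector to one lot.
Optimal: Ivanova→Lot A ($169), Kapoor→Lot B ($157), Santos→Lot F ($150), Quispe→Lot D ($172) — total 169+157+150+172 = $648.
Column-greedy (each lot in turn goes to its best remaining collector) gives $600, worse by 48.
Next-best assignment: Ivanova→Lot A, Kapoor→Lot F, Santos→Lot C, Quispe→Lot D = $646.
Swapping Kapoor↔Santos (Kapoor→Lot F $170, Santos→Lot B $96) loses 41.
No other one-to-one assignment exceeds $648.

Maximum total: $648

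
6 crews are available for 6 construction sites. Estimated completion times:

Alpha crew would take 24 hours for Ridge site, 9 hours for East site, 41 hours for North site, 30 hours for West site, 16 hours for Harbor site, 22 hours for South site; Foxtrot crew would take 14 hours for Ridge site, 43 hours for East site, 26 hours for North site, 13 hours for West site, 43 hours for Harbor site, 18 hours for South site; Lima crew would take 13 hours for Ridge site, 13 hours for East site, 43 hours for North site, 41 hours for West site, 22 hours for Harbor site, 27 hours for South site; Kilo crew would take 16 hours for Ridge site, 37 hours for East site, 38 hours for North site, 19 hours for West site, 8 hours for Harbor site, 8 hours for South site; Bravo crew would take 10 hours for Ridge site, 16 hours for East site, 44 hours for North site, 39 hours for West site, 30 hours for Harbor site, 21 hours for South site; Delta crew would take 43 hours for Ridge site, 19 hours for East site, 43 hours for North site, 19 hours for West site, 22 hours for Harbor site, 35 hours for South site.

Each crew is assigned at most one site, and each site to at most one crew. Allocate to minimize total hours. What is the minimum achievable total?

This is the linear assignment problem.
Optimal: Alpha crew→Harbor site (16 hours), Foxtrot crew→North site (26 hours), Lima crew→East site (13 hours), Kilo crew→South site (8 hours), Bravo crew→Ridge site (10 hours), Delta crew→West site (19 hours) — total 16+26+13+8+10+19 = 92 hours.
Row-greedy (each crew in turn takes its cheapest remaining site) gives 107 hours, worse by 15.
Next-best assignment: Alpha crew→East site, Foxtrot crew→North site, Lima crew→Harbor site, Kilo crew→South site, Bravo crew→Ridge site, Delta crew→West site = 94 hours.
Swapping Bravo crew↔Lima crew (Bravo crew→East site 16 hours, Lima crew→Ridge site 13 hours) adds 6.

Min total: 92 hours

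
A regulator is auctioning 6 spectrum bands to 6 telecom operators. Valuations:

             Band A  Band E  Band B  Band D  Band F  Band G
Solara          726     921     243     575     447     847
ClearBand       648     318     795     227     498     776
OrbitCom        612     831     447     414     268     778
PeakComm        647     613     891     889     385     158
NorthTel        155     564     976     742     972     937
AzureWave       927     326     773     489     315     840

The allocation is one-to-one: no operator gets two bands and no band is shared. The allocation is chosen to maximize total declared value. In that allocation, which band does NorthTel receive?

Optimal: Solara→Band E ($921M), ClearBand→Band B ($795M), OrbitCom→Band G ($778M), PeakComm→Band D ($889M), NorthTel→Band F ($972M), AzureWave→Band A ($927M) — total 921+795+778+889+972+927 = $5282M.
Max-entry greedy (repeatedly take the single best remaining cell) gives $4989M, worse by 293.
NorthTel's own top band is Band B ($976M), but forcing NorthTel→Band B and reassigning the rest optimally gives only $4989M — worse by 293.

NorthTel receives Band F.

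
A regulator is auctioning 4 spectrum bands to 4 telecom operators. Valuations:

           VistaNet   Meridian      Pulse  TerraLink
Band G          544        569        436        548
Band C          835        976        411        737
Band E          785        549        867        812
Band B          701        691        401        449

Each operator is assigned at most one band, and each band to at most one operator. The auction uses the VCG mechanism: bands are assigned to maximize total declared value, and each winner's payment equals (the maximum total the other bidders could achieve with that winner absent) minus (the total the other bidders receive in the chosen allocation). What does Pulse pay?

Pulse pays $264M.

Efficient allocation: VistaNet→Band B ($701M), Meridian→Band C ($976M), Pulse→Band E ($867M), TerraLink→Band G ($548M); total welfare W = $3092M.
Pulse receives Band E at value $867M, so the others get W − 867 = $2225M.
Without Pulse: best allocation of the remaining 3 bidders over all 4 bands is VistaNet→Band B ($701M), Meridian→Band C ($976M), TerraLink→Band E ($812M), total $2489M.
VCG payment = (others' best without Pulse) − (others' welfare with Pulse) = 2489 − 2225 = $264M.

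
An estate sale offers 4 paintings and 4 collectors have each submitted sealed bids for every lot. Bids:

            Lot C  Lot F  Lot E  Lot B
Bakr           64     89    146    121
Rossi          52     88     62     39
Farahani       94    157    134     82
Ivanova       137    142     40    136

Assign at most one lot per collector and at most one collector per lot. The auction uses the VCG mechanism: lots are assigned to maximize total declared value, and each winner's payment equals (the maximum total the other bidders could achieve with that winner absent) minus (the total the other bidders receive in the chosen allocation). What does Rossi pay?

Rossi pays $1.

Efficient allocation: Bakr→Lot E ($146), Rossi→Lot C ($52), Farahani→Lot F ($157), Ivanova→Lot B ($136); total welfare W = $491.
Rossi receives Lot C at value $52, so the others get W − 52 = $439.
Without Rossi: best allocation of the remaining 3 bidders over all 4 lots is Bakr→Lot E ($146), Farahani→Lot F ($157), Ivanova→Lot C ($137), total $440.
VCG payment = (others' best without Rossi) − (others' welfare with Rossi) = 440 − 439 = $1.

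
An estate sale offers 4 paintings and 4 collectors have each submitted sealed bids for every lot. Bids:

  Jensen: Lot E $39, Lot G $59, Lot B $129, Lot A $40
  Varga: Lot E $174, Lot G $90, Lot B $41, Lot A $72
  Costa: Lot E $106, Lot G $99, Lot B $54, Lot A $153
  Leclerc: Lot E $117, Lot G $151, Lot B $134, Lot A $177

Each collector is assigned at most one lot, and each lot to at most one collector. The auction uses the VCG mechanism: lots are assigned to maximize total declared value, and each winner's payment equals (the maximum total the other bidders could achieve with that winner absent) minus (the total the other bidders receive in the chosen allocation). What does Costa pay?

Costa pays $26.

Efficient allocation: Jensen→Lot B ($129), Varga→Lot E ($174), Costa→Lot A ($153), Leclerc→Lot G ($151); total welfare W = $607.
Costa receives Lot A at value $153, so the others get W − 153 = $454.
Without Costa: best allocation of the remaining 3 bidders over all 4 lots is Jensen→Lot B ($129), Varga→Lot E ($174), Leclerc→Lot A ($177), total $480.
VCG payment = (others' best without Costa) − (others' welfare with Costa) = 480 − 454 = $26.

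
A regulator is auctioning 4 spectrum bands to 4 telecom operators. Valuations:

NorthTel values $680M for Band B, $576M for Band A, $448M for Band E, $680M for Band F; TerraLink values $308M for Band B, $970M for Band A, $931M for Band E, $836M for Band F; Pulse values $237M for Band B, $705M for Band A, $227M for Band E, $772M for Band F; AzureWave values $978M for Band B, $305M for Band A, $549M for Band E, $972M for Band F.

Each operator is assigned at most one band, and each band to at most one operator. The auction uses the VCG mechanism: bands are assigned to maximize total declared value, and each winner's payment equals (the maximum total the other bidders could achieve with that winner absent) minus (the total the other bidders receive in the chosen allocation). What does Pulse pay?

Pulse pays $39M.

Efficient allocation: NorthTel→Band F ($680M), TerraLink→Band E ($931M), Pulse→Band A ($705M), AzureWave→Band B ($978M); total welfare W = $3294M.
Pulse receives Band A at value $705M, so the others get W − 705 = $2589M.
Without Pulse: best allocation of the remaining 3 bidders over all 4 bands is NorthTel→Band F ($680M), TerraLink→Band A ($970M), AzureWave→Band B ($978M), total $2628M.
VCG payment = (others' best without Pulse) − (others' welfare with Pulse) = 2628 − 2589 = $39M.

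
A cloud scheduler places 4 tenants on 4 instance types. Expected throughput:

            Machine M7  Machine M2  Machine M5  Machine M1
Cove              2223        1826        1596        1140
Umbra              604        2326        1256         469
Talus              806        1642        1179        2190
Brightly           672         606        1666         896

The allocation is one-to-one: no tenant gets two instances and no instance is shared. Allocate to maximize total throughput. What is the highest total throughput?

Maximum total: 8405 ops/s

Treat this as an assignment problem: match each tenant to one instance.
Optimal: Cove→Machine M7 (2223 ops/s), Umbra→Machine M2 (2326 ops/s), Talus→Machine M1 (2190 ops/s), Brightly→Machine M5 (1666 ops/s) — total 2223+2326+2190+1666 = 8405 ops/s.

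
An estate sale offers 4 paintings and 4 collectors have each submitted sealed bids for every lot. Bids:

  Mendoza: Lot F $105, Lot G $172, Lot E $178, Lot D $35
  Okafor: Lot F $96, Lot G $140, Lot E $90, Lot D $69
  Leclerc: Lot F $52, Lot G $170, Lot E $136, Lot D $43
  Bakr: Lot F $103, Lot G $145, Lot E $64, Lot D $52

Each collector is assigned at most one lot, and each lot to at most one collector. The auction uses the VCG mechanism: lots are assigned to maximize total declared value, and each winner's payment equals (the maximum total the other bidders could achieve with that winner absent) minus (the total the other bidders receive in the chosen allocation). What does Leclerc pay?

Leclerc pays $71.

Efficient allocation: Mendoza→Lot E ($178), Okafor→Lot D ($69), Leclerc→Lot G ($170), Bakr→Lot F ($103); total welfare W = $520.
Leclerc receives Lot G at value $170, so the others get W − 170 = $350.
Without Leclerc: best allocation of the remaining 3 bidders over all 4 lots is Mendoza→Lot E ($178), Okafor→Lot G ($140), Bakr→Lot F ($103), total $421.
VCG payment = (others' best without Leclerc) − (others' welfare with Leclerc) = 421 − 350 = $71.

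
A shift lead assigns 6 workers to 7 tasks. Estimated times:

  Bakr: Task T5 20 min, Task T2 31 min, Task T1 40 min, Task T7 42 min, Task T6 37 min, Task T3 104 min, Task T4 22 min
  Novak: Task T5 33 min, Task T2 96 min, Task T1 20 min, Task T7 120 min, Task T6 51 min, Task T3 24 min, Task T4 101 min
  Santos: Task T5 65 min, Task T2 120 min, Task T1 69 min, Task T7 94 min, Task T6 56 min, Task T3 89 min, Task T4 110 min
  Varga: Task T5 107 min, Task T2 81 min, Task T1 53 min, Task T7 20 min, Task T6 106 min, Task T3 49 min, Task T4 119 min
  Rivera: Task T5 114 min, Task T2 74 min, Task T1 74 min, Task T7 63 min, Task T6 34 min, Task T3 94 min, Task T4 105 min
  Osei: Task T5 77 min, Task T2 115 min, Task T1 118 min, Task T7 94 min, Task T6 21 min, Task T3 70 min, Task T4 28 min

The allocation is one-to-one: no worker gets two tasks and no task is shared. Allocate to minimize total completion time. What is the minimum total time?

Optimal: Bakr→Task T5 (20 min), Novak→Task T3 (24 min), Santos→Task T1 (69 min), Varga→Task T7 (20 min), Rivera→Task T6 (34 min), Osei→Task T4 (28 min) — total 20+24+69+20+34+28 = 195 min.
Min-entry greedy (repeatedly take the single cheapest remaining cell) gives 244 min, worse by 49.

Minimum total: 195 min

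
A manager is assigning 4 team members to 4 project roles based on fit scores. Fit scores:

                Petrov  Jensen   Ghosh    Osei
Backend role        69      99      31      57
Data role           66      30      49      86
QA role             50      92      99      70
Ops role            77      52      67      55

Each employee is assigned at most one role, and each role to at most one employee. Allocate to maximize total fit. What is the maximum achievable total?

Maximum total: 361 pts

This is the linear assignment problem.
Optimal: Petrov→Ops role (77 pts), Jensen→Backend role (99 pts), Ghosh→QA role (99 pts), Osei→Data role (86 pts) — total 77+99+99+86 = 361 pts.
Every other assignment is strictly worse.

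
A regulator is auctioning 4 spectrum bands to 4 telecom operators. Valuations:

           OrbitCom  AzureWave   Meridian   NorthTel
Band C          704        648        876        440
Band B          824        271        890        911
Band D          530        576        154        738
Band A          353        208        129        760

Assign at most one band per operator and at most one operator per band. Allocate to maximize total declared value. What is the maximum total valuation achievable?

Optimal: OrbitCom→Band B ($824M), AzureWave→Band D ($576M), Meridian→Band C ($876M), NorthTel→Band A ($760M) — total 824+576+876+760 = $3036M.
Row-greedy (each operator in turn takes its best remaining band) gives $2386M, worse by 650.
Next-best assignment: OrbitCom→Band C, AzureWave→Band D, Meridian→Band B, NorthTel→Band A = $2930M.
Swapping NorthTel↔OrbitCom (NorthTel→Band B $911M, OrbitCom→Band A $353M) loses 320.

Maximum total: $3036M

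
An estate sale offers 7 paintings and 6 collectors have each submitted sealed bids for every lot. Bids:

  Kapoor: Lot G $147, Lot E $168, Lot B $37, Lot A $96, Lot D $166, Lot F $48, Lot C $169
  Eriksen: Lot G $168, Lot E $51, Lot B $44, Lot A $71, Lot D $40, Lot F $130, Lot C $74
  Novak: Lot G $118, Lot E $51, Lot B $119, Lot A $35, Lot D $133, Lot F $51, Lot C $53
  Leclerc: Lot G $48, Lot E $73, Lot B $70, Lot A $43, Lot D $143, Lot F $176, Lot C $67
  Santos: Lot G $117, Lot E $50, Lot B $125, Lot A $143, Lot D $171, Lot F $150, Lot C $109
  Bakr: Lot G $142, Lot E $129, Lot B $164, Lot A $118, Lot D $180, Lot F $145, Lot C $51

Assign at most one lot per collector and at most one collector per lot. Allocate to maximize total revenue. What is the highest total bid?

This is a one-to-one assignment (maximum-weight bipartite matching).
Optimal: Kapoor→Lot C ($169), Eriksen→Lot G ($168), Novak→Lot B ($119), Leclerc→Lot F ($176), Santos→Lot A ($143), Bakr→Lot D ($180) — total 169+168+119+176+143+180 = $955.
Column-greedy (each lot in turn goes to its best remaining collector) gives $837, worse by 118.
Next-best assignment: Kapoor→Lot E, Eriksen→Lot G, Novak→Lot B, Leclerc→Lot F, Santos→Lot A, Bakr→Lot D = $954.
Swapping Novak↔Santos (Novak→Lot A $35, Santos→Lot B $125) loses 102.

Maximum total: $955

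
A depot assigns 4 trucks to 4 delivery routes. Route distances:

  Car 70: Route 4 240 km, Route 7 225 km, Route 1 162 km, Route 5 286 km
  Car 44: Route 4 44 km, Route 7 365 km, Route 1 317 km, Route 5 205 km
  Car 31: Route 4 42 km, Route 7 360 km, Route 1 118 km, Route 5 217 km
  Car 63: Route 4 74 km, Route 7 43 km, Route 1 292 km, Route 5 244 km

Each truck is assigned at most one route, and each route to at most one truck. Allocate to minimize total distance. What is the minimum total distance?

Optimal: Car 70→Route 1 (162 km), Car 44→Route 5 (205 km), Car 31→Route 4 (42 km), Car 63→Route 7 (43 km) — total 162+205+42+43 = 452 km.
Row-greedy (each truck in turn takes its cheapest remaining route) gives 466 km, worse by 14.

Min total: 452 km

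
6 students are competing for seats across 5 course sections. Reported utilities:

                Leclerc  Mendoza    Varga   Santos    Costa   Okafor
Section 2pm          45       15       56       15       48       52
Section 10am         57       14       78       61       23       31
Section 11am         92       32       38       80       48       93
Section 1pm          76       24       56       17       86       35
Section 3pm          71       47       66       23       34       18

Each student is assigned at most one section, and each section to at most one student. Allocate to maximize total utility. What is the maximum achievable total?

Optimal: Varga→Section 2pm (56 points), Santos→Section 10am (61 points), Okafor→Section 11am (93 points), Costa→Section 1pm (86 points), Leclerc→Section 3pm (71 points) — total 56+61+93+86+71 = 367 points.
Row-greedy (each student in turn takes its best remaining section) gives 282 points, worse by 85.
Swapping Costa↔Leclerc (Costa→Section 3pm 34 points, Leclerc→Section 1pm 76 points) loses 47.

Max total: 367 points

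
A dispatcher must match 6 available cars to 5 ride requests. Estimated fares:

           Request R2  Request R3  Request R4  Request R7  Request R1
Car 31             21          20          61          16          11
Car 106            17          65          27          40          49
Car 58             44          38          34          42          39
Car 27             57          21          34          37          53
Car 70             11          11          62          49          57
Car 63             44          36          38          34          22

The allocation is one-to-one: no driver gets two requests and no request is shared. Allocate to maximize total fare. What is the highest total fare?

Maximum total: $282

Optimal: Car 27→Request R2 ($57), Car 106→Request R3 ($65), Car 31→Request R4 ($61), Car 58→Request R7 ($42), Car 70→Request R1 ($57) — total 57+65+61+42+57 = $282.
Column-greedy (each request in turn goes to its best remaining driver) gives $248, worse by 34.
Next-best assignment: Car 27→Request R2, Car 106→Request R3, Car 31→Request R4, Car 63→Request R7, Car 70→Request R1 = $274.
Swapping Car 58↔Car 106 (Car 58→Request R3 $38, Car 106→Request R7 $40) loses 29.
No other one-to-one assignment exceeds $282.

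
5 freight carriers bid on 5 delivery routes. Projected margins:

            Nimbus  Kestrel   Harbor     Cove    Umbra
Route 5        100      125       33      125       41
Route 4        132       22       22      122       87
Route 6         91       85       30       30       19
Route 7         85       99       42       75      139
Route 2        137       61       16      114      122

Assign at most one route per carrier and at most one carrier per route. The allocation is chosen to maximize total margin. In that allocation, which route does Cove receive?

Cove receives Route 4.

Optimal: Nimbus→Route 2 ($137k), Kestrel→Route 5 ($125k), Harbor→Route 6 ($30k), Cove→Route 4 ($122k), Umbra→Route 7 ($139k) — total 137+125+30+122+139 = $553k.
Row-greedy (each carrier in turn takes its best remaining route) gives $445k, worse by 108.
Swapping Nimbus↔Cove (Nimbus→Route 4 $132k, Cove→Route 2 $114k) loses 13.
Checked against all permutations: $553k is optimal.
Cove's own top route is Route 5 ($125k), but forcing Cove→Route 5 and reassigning the rest optimally gives only $508k — worse by 45.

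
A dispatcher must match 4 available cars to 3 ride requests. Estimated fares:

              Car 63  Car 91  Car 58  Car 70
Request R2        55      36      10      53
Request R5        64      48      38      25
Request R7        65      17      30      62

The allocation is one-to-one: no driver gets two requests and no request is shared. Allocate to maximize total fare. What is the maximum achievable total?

This is a one-to-one assignment (maximum-weight bipartite matching).
Optimal: Car 70→Request R2 ($53), Car 91→Request R5 ($48), Car 63→Request R7 ($65) — total 53+48+65 = $166.
Row-greedy (each driver in turn takes its best remaining request) gives $123, worse by 43.
Next-best assignment: Car 63→Request R2, Car 91→Request R5, Car 70→Request R7 = $165.
Every other assignment is strictly worse.

Max total: $166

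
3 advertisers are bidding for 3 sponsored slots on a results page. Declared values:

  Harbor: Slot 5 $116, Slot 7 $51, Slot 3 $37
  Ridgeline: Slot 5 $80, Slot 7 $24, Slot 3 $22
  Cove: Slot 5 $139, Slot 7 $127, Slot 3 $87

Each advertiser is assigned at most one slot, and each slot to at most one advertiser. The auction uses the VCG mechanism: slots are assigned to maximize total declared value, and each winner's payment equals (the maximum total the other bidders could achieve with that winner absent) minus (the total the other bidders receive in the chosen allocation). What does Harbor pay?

Efficient allocation: Harbor→Slot 5 ($116), Ridgeline→Slot 3 ($22), Cove→Slot 7 ($127); total welfare W = $265.
Harbor receives Slot 5 at value $116, so the others get W − 116 = $149.
Without Harbor: best allocation of the remaining 2 bidders over all 3 slots is Ridgeline→Slot 5 ($80), Cove→Slot 7 ($127), total $207.
VCG payment = (others' best without Harbor) − (others' welfare with Harbor) = 207 − 149 = $58.

Harbor pays $58.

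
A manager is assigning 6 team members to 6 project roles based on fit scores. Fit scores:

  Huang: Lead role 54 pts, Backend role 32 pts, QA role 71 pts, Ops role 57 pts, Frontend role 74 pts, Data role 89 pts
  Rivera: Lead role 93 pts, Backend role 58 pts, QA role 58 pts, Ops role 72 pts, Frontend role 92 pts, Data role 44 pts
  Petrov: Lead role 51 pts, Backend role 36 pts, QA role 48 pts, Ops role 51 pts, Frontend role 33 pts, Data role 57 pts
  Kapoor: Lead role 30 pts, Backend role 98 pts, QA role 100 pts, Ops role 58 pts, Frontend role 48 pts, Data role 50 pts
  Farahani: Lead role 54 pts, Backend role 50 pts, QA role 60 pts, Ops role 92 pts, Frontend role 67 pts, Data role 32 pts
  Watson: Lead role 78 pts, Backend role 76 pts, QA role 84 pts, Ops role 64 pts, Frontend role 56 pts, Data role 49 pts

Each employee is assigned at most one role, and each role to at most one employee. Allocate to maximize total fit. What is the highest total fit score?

Optimal: Huang→Data role (89 pts), Rivera→Frontend role (92 pts), Petrov→Lead role (51 pts), Kapoor→Backend role (98 pts), Farahani→Ops role (92 pts), Watson→QA role (84 pts) — total 89+92+51+98+92+84 = 506 pts.
Row-greedy (each employee in turn takes its best remaining role) gives 476 pts, worse by 30.

Max total: 506 pts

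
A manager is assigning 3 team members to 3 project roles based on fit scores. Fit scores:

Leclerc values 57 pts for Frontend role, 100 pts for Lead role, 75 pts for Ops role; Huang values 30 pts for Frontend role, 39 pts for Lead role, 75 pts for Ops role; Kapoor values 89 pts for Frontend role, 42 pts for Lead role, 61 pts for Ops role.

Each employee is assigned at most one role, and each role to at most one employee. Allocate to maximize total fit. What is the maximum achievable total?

Optimal: Leclerc→Lead role (100 pts), Huang→Ops role (75 pts), Kapoor→Frontend role (89 pts) — total 100+75+89 = 264 pts.
Next-best assignment: Leclerc→Ops role, Huang→Lead role, Kapoor→Frontend role = 203 pts.
No other one-to-one assignment exceeds 264 pts.

Max total: 264 pts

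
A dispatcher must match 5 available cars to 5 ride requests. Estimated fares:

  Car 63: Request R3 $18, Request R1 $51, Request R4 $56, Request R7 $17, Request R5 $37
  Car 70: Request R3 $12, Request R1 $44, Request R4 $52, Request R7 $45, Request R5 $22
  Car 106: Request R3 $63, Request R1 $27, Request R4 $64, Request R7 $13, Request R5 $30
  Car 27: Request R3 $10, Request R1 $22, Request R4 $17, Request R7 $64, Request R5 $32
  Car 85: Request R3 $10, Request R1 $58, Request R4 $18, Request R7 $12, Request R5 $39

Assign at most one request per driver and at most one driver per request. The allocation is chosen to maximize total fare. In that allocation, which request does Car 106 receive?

Car 106 receives Request R3.

Treat this as an assignment problem: match each driver to one request.
Optimal: Car 63→Request R5 ($37), Car 70→Request R4 ($52), Car 106→Request R3 ($63), Car 27→Request R7 ($64), Car 85→Request R1 ($58) — total 37+52+63+64+58 = $274.
Row-greedy (each driver in turn takes its best remaining request) gives $254, worse by 20.
Swapping Car 27↔Car 70 (Car 27→Request R4 $17, Car 70→Request R7 $45) loses 54.
Every other assignment is strictly worse.
Car 106's own top request is Request R4 ($64), but forcing Car 106→Request R4 and reassigning the rest optimally gives only $235 — worse by 39.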